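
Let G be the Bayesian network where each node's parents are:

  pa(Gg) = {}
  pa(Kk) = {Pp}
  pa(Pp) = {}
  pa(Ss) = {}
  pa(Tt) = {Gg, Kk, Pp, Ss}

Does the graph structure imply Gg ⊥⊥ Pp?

We examine all 2 paths between Gg and Pp:
Path 1: Gg → Tt ← Kk ← Pp
  Tt is a collider here and neither Tt nor any of its descendants is conditioned on, so the collider stays closed — the path is blocked at Tt.
Path 2: Gg → Tt ← Pp
  Tt is a collider here and neither Tt nor any of its descendants is conditioned on, so the collider stays closed — the path is blocked at Tt.
Since every path is blocked, d-separation holds.

Yes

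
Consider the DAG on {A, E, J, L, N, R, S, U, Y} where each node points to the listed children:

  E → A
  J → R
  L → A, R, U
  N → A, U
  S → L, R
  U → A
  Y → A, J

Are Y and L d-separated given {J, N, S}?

Yes

There are 5 undirected paths between Y and L; checking each against the conditioning set {J, N, S}:
Path 1: Y → J → R ← S → L
  J is a chain here and J is conditioned on, so the path is blocked at J.
Path 2: Y → J → R ← L
  J is a chain here and J is conditioned on, so the path is blocked at J.
Path 3: Y → A ← L
  A is a collider here and neither A nor any of its descendants is conditioned on, so the collider stays closed — the path is blocked at A.
Path 4: Y → A ← N → U ← L
  A is a collider here and neither A nor any of its descendants is conditioned on, so the collider stays closed — the path is blocked at A.
Path 5: Y → A ← U ← L
  A is a collider here and neither A nor any of its descendants is conditioned on, so the collider stays closed — the path is blocked at A.
All paths are blocked; Y ⊥ L | {J, N, S} holds.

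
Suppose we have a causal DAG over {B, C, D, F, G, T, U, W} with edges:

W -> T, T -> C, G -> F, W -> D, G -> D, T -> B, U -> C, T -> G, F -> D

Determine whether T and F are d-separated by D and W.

There are 4 undirected paths between T and F; checking each against the conditioning set {D, W}:
  1. T → G → F — G:chain[open] ⇒ active
  2. T → G → D ← F — G:chain[open]; D:collider[open] ⇒ active
  3. T ← W → D ← G → F — W:fork[blocks]; D:collider[open]; G:fork[open] ⇒ blocked
  4. T ← W → D ← F — W:fork[blocks]; D:collider[open] ⇒ blocked
At least one path is unblocked, so d-separation fails.

No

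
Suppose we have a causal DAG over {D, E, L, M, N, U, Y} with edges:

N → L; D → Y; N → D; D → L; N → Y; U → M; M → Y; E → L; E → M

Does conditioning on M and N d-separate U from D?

There are 6 undirected paths between U and D; checking each against the conditioning set {M, N}:
Path 1: U → M → Y ← D
  M is a chain here and M is conditioned on, so the path is blocked at M.
Path 2: U → M → Y ← N → D
  M is a chain here and M is conditioned on, so the path is blocked at M.
Path 3: U → M → Y ← N → L ← D
  M is a chain here and M is conditioned on, so the path is blocked at M.
Path 4: U → M ← E → L ← D
  L is a collider here and neither L nor any of its descendants is conditioned on, so the collider stays closed — the path is blocked at L.
Path 5: U → M ← E → L ← N → D
  L is a collider here and neither L nor any of its descendants is conditioned on, so the collider stays closed — the path is blocked at L.
Path 6: U → M ← E → L ← N → Y ← D
  L is a collider here and neither L nor any of its descendants is conditioned on, so the collider stays closed — the path is blocked at L.
Every path is blocked, so U and D are d-separated given {M, N}.

Yes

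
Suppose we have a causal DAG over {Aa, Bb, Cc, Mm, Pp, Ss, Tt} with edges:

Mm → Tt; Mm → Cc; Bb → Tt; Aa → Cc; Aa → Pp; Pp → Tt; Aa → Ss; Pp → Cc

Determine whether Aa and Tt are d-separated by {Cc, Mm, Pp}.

Enumerating the 4 paths from Aa to Tt and testing each for blocking by {Cc, Mm, Pp}:
Path 1: Aa → Cc ← Mm → Tt
  Mm is a fork here and Mm is conditioned on, so the path is blocked at Mm.
Path 2: Aa → Cc ← Pp → Tt
  Pp is a fork here and Pp is conditioned on, so the path is blocked at Pp.
Path 3: Aa → Pp → Cc ← Mm → Tt
  Pp is a chain here and Pp is conditioned on, so the path is blocked at Pp.
Path 4: Aa → Pp → Tt
  Pp is a chain here and Pp is conditioned on, so the path is blocked at Pp.
Every path is blocked, so Aa and Tt are d-separated given {Cc, Mm, Pp}.

Yes — Aa and Tt are d-separated given {Cc, Mm, Pp}.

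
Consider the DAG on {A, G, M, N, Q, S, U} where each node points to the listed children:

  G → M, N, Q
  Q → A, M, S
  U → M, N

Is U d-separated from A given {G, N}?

4 paths connect U and A; each must be blocked for d-separation to hold:
Path 1: U → M ← Q → A
  M is a collider here and neither M nor any of its descendants is conditioned on, so the collider stays closed — the path is blocked at M.
Path 2: U → M ← G → Q → A
  M is a collider here and neither M nor any of its descendants is conditioned on, so the collider stays closed — the path is blocked at M.
Path 3: U → N ← G → M ← Q → A
  G is a fork here and G is conditioned on, so the path is blocked at G.
Path 4: U → N ← G → Q → A
  G is a fork here and G is conditioned on, so the path is blocked at G.
Since every path is blocked, d-separation holds.

Yes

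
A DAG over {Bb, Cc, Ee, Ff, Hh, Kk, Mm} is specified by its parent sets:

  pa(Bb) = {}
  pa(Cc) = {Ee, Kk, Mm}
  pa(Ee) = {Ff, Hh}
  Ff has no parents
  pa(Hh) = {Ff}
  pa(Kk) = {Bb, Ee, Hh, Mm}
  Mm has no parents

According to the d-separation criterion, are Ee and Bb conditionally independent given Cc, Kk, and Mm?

5 paths connect Ee and Bb; each must be blocked for d-separation to hold:
  1. Ee ← Ff → Hh → Kk ← Bb — Ff:fork[open]; Hh:chain[open]; Kk:collider[open] ⇒ active
  2. Ee → Cc ← Mm → Kk ← Bb — Cc:collider[open]; Mm:fork[blocks]; Kk:collider[open] ⇒ blocked
  3. Ee → Cc ← Kk ← Bb — Cc:collider[open]; Kk:chain[blocks] ⇒ blocked
  4. Ee → Kk ← Bb — Kk:collider[open] ⇒ active
  5. Ee ← Hh → Kk ← Bb — Hh:fork[open]; Kk:collider[open] ⇒ active
At least one path is unblocked, so d-separation fails.

No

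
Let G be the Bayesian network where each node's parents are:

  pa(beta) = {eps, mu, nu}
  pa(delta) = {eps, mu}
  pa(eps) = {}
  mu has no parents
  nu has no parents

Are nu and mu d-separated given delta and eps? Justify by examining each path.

Yes

There are 2 undirected paths between nu and mu; checking each against the conditioning set {delta, eps}:
  1. nu → beta ← eps → delta ← mu — beta:collider[blocks]; eps:fork[blocks]; delta:collider[open] ⇒ blocked
  2. nu → beta ← mu — beta:collider[blocks] ⇒ blocked
Every path is blocked, so nu and mu are d-separated given {delta, eps}.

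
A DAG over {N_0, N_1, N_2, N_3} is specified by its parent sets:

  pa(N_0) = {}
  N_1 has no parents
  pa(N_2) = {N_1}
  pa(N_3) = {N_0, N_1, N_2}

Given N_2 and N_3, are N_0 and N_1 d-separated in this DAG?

No

We examine all 2 paths between N_0 and N_1:
  1. N_0 → N_3 ← N_1 — N_3:collider[open] ⇒ active
  2. N_0 → N_3 ← N_2 ← N_1 — N_3:collider[open]; N_2:chain[blocks] ⇒ blocked
Because an active path exists, N_0 and N_1 are not d-separated.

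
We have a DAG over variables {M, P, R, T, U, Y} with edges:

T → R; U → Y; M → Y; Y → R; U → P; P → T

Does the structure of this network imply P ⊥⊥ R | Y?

No

2 paths connect P and R; each must be blocked for d-separation to hold:
  1. P → T → R — T:chain[open] ⇒ active
  2. P ← U → Y → R — U:fork[open]; Y:chain[blocks] ⇒ blocked
Since the path P → T → R is active, P and R are not d-separated given {Y}.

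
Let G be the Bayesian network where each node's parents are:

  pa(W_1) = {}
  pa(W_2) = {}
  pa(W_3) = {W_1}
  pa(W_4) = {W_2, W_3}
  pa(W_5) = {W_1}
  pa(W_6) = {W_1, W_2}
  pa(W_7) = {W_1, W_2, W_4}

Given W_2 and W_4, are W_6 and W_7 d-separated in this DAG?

There are 6 undirected paths between W_6 and W_7; checking each against the conditioning set {W_2, W_4}:
Path 1: W_6 ← W_2 → W_7
  W_2 is a fork here and W_2 is conditioned on, so the path is blocked at W_2.
Path 2: W_6 ← W_2 → W_4 → W_7
  W_2 is a fork here and W_2 is conditioned on, so the path is blocked at W_2.
Path 3: W_6 ← W_2 → W_4 ← W_3 ← W_1 → W_7
  W_2 is a fork here and W_2 is conditioned on, so the path is blocked at W_2.
Path 4: W_6 ← W_1 → W_7
  W_1 is a fork and W_1 is not conditioned on — no node blocks this path, so it is active.
Path 5: W_6 ← W_1 → W_3 → W_4 ← W_2 → W_7
  W_2 is a fork here and W_2 is conditioned on, so the path is blocked at W_2.
Path 6: W_6 ← W_1 → W_3 → W_4 → W_7
  W_4 is a chain here and W_4 is conditioned on, so the path is blocked at W_4.
At least one path is unblocked, so d-separation fails.

No — W_6 and W_7 are not d-separated given {W_2, W_4}.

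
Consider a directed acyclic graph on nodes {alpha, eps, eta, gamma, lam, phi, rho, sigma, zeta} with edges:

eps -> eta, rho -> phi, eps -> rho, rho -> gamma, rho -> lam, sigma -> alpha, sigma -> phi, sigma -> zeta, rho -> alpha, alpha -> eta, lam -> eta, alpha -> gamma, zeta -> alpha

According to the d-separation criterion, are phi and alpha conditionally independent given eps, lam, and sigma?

We examine all 6 paths between phi and alpha:
  1. phi ← sigma → zeta → alpha — sigma:fork[blocks]; zeta:chain[open] ⇒ blocked
  2. phi ← sigma → alpha — sigma:fork[blocks] ⇒ blocked
  3. phi ← rho → lam → eta ← alpha — rho:fork[open]; lam:chain[blocks]; eta:collider[blocks] ⇒ blocked
  4. phi ← rho → gamma ← alpha — rho:fork[open]; gamma:collider[blocks] ⇒ blocked
  5. phi ← rho ← eps → eta ← alpha — rho:chain[open]; eps:fork[blocks]; eta:collider[blocks] ⇒ blocked
  6. phi ← rho → alpha — rho:fork[open] ⇒ active
Since the path phi ← rho → alpha is active, phi and alpha are not d-separated given {eps, lam, sigma}.

No — phi and alpha are not d-separated given {eps, lam, sigma}.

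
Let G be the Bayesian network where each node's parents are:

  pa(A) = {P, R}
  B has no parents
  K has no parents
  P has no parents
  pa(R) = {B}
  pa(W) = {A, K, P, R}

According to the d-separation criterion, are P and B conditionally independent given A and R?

Yes — P and B are d-separated given {A, R}.

Enumerating the 4 paths from P to B and testing each for blocking by {A, R}:
  1. P → W ← R ← B — W:collider[blocks]; R:chain[blocks] ⇒ blocked
  2. P → W ← A ← R ← B — W:collider[blocks]; A:chain[blocks]; R:chain[blocks] ⇒ blocked
  3. P → A → W ← R ← B — A:chain[blocks]; W:collider[blocks]; R:chain[blocks] ⇒ blocked
  4. P → A ← R ← B — A:collider[open]; R:chain[blocks] ⇒ blocked
Since every path is blocked, d-separation holds.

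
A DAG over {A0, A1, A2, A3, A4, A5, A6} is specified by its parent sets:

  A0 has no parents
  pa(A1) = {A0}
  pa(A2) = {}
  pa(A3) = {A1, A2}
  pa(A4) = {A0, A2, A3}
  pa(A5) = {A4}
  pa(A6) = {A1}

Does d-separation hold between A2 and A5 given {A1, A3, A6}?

Enumerating the 3 paths from A2 to A5 and testing each for blocking by {A1, A3, A6}:
Path 1: A2 → A3 ← A1 ← A0 → A4 → A5
  A1 is a chain here and A1 is conditioned on, so the path is blocked at A1.
Path 2: A2 → A3 → A4 → A5
  A3 is a chain here and A3 is conditioned on, so the path is blocked at A3.
Path 3: A2 → A4 → A5
  A4 is a chain and A4 is not conditioned on — no node blocks this path, so it is active.
Since the path A2 → A4 → A5 is active, A2 and A5 are not d-separated given {A1, A3, A6}.

No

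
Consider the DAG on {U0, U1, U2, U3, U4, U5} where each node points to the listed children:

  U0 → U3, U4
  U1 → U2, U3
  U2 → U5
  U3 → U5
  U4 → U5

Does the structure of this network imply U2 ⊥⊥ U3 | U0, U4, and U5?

Enumerating the 3 paths from U2 to U3 and testing each for blocking by {U0, U4, U5}:
  1. U2 → U5 ← U4 ← U0 → U3 — U5:collider[open]; U4:chain[blocks]; U0:fork[blocks] ⇒ blocked
  2. U2 → U5 ← U3 — U5:collider[open] ⇒ active
  3. U2 ← U1 → U3 — U1:fork[open] ⇒ active
At least one path is unblocked, so d-separation fails.

No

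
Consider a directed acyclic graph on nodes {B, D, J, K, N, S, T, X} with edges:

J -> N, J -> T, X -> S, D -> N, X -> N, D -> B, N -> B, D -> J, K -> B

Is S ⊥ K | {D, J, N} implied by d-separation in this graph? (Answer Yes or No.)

There are 3 undirected paths between S and K; checking each against the conditioning set {D, J, N}:
  1. S ← X → N ← J ← D → B ← K — X:fork[open]; N:collider[open]; J:chain[blocks]; D:fork[blocks]; B:collider[blocks] ⇒ blocked
  2. S ← X → N ← D → B ← K — X:fork[open]; N:collider[open]; D:fork[blocks]; B:collider[blocks] ⇒ blocked
  3. S ← X → N → B ← K — X:fork[open]; N:chain[blocks]; B:collider[blocks] ⇒ blocked
Every path is blocked, so S and K are d-separated given {D, J, N}.

Yes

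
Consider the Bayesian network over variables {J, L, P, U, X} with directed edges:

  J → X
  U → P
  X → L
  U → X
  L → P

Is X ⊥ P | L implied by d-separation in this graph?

No — X and P are not d-separated given {L}.

We examine all 2 paths between X and P:
Path 1: X → L → P
  L is a chain here and L is conditioned on, so the path is blocked at L.
Path 2: X ← U → P
  U is a fork and U is not conditioned on — no node blocks this path, so it is active.
Since the path X ← U → P is active, X and P are not d-separated given {L}.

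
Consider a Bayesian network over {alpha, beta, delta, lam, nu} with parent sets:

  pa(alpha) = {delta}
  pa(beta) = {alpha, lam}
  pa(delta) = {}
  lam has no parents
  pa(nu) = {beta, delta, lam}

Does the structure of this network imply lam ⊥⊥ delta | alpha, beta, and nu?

No — lam and delta are not d-separated given {alpha, beta, nu}.

Enumerating the 4 paths from lam to delta and testing each for blocking by {alpha, beta, nu}:
  1. lam → nu ← delta — nu:collider[open] ⇒ active
  2. lam → nu ← beta ← alpha ← delta — nu:collider[open]; beta:chain[blocks]; alpha:chain[blocks] ⇒ blocked
  3. lam → beta ← alpha ← delta — beta:collider[open]; alpha:chain[blocks] ⇒ blocked
  4. lam → beta → nu ← delta — beta:chain[blocks]; nu:collider[open] ⇒ blocked
At least one path is unblocked, so d-separation fails.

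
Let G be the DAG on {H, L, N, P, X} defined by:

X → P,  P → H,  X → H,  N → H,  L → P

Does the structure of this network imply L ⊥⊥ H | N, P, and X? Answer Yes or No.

2 paths connect L and H; each must be blocked for d-separation to hold:
Path 1: L → P ← X → H
  X is a fork here and X is conditioned on, so the path is blocked at X.
Path 2: L → P → H
  P is a chain here and P is conditioned on, so the path is blocked at P.
Since every path is blocked, d-separation holds.

Yes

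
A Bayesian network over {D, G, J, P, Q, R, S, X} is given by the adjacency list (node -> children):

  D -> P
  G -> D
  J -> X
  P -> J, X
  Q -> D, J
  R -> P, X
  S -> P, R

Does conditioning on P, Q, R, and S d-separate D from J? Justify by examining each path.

Yes

Enumerating the 5 paths from D to J and testing each for blocking by {P, Q, R, S}:
Path 1: D → P ← S → R → X ← J
  S is a fork here and S is conditioned on, so the path is blocked at S.
Path 2: D → P → J
  P is a chain here and P is conditioned on, so the path is blocked at P.
Path 3: D → P ← R → X ← J
  R is a fork here and R is conditioned on, so the path is blocked at R.
Path 4: D → P → X ← J
  P is a chain here and P is conditioned on, so the path is blocked at P.
Path 5: D ← Q → J
  Q is a fork here and Q is conditioned on, so the path is blocked at Q.
All paths are blocked; D ⊥ J | {P, Q, R, S} holds.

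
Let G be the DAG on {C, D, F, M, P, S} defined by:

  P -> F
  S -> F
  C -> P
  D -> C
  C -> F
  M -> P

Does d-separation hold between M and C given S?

Yes

We examine all 2 paths between M and C:
Path 1: M → P ← C
  P is a collider here and neither P nor any of its descendants is conditioned on, so the collider stays closed — the path is blocked at P.
Path 2: M → P → F ← C
  F is a collider here and neither F nor any of its descendants is conditioned on, so the collider stays closed — the path is blocked at F.
Every path is blocked, so M and C are d-separated given {S}.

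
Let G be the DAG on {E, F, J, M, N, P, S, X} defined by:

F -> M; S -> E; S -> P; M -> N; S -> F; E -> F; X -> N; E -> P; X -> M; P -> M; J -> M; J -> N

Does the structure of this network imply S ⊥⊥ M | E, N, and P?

No

6 paths connect S and M; each must be blocked for d-separation to hold:
  1. S → F → M — F:chain[open] ⇒ active
  2. S → F ← E → P → M — F:collider[open]; E:fork[blocks]; P:chain[blocks] ⇒ blocked
  3. S → P → M — P:chain[blocks] ⇒ blocked
  4. S → P ← E → F → M — P:collider[open]; E:fork[blocks]; F:chain[open] ⇒ blocked
  5. S → E → F → M — E:chain[blocks]; F:chain[open] ⇒ blocked
  6. S → E → P → M — E:chain[blocks]; P:chain[blocks] ⇒ blocked
At least one path is unblocked, so d-separation fails.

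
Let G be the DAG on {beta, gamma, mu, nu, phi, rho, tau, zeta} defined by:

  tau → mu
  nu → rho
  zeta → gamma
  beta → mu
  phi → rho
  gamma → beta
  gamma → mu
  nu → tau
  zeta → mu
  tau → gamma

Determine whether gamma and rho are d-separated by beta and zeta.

There are 4 undirected paths between gamma and rho; checking each against the conditioning set {beta, zeta}:
Path 1: gamma → mu ← tau ← nu → rho
  mu is a collider here and neither mu nor any of its descendants is conditioned on, so the collider stays closed — the path is blocked at mu.
Path 2: gamma ← tau ← nu → rho
  tau is a chain and tau is not conditioned on; nu is a fork and nu is not conditioned on — no node blocks this path, so it is active.
Path 3: gamma → beta → mu ← tau ← nu → rho
  beta is a chain here and beta is conditioned on, so the path is blocked at beta.
Path 4: gamma ← zeta → mu ← tau ← nu → rho
  zeta is a fork here and zeta is conditioned on, so the path is blocked at zeta.
At least one path is unblocked, so d-separation fails.

No — gamma and rho are not d-separated given {beta, zeta}.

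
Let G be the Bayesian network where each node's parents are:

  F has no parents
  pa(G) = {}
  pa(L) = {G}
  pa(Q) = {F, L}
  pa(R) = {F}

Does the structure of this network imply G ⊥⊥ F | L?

The only undirected path from G to F is:
Path 1: G → L → Q ← F
  L is a chain here and L is conditioned on, so the path is blocked at L.
Since every path is blocked, d-separation holds.

Yes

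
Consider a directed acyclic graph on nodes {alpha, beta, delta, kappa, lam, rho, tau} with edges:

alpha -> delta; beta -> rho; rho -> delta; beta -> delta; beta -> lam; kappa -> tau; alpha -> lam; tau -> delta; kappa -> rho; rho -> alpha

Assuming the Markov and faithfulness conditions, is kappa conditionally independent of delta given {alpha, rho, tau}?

No

6 paths connect kappa and delta; each must be blocked for d-separation to hold:
Path 1: kappa → rho → delta
  rho is a chain here and rho is conditioned on, so the path is blocked at rho.
Path 2: kappa → rho → alpha → lam ← beta → delta
  rho is a chain here and rho is conditioned on, so the path is blocked at rho.
Path 3: kappa → rho → alpha → delta
  rho is a chain here and rho is conditioned on, so the path is blocked at rho.
Path 4: kappa → rho ← beta → lam ← alpha → delta
  lam is a collider here and neither lam nor any of its descendants is conditioned on, so the collider stays closed — the path is blocked at lam.
Path 5: kappa → rho ← beta → delta
  rho is a collider and rho is conditioned on, which opens it; beta is a fork and beta is not conditioned on — no node blocks this path, so it is active.
Path 6: kappa → tau → delta
  tau is a chain here and tau is conditioned on, so the path is blocked at tau.
At least one path is unblocked, so d-separation fails.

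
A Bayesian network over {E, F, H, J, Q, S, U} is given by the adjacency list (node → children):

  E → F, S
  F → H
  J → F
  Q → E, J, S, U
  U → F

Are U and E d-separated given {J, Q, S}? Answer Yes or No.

6 paths connect U and E; each must be blocked for d-separation to hold:
Path 1: U ← Q → E
  Q is a fork here and Q is conditioned on, so the path is blocked at Q.
Path 2: U ← Q → J → F ← E
  Q is a fork here and Q is conditioned on, so the path is blocked at Q.
Path 3: U ← Q → S ← E
  Q is a fork here and Q is conditioned on, so the path is blocked at Q.
Path 4: U → F ← E
  F is a collider here and neither F nor any of its descendants is conditioned on, so the collider stays closed — the path is blocked at F.
Path 5: U → F ← J ← Q → E
  F is a collider here and neither F nor any of its descendants is conditioned on, so the collider stays closed — the path is blocked at F.
Path 6: U → F ← J ← Q → S ← E
  F is a collider here and neither F nor any of its descendants is conditioned on, so the collider stays closed — the path is blocked at F.
Since every path is blocked, d-separation holds.

Yes — U and E are d-separated given {J, Q, S}.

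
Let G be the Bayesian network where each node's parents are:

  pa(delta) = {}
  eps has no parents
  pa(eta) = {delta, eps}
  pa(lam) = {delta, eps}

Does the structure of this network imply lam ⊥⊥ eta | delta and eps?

Yes

We examine all 2 paths between lam and eta:
Path 1: lam ← eps → eta
  eps is a fork here and eps is conditioned on, so the path is blocked at eps.
Path 2: lam ← delta → eta
  delta is a fork here and delta is conditioned on, so the path is blocked at delta.
All paths are blocked; lam ⊥ eta | {delta, eps} holds.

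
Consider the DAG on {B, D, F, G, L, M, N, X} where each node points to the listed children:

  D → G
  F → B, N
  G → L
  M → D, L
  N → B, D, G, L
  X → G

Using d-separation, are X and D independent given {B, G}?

We examine all 5 paths between X and D:
Path 1: X → G ← N → D
  G is a collider and G is conditioned on, which opens it; N is a fork and N is not conditioned on — no node blocks this path, so it is active.
Path 2: X → G ← N → L ← M → D
  L is a collider here and neither L nor any of its descendants is conditioned on, so the collider stays closed — the path is blocked at L.
Path 3: X → G ← D
  G is a collider and G is conditioned on, which opens it — no node blocks this path, so it is active.
Path 4: X → G → L ← N → D
  G is a chain here and G is conditioned on, so the path is blocked at G.
Path 5: X → G → L ← M → D
  G is a chain here and G is conditioned on, so the path is blocked at G.
Because an active path exists, X and D are not d-separated.

No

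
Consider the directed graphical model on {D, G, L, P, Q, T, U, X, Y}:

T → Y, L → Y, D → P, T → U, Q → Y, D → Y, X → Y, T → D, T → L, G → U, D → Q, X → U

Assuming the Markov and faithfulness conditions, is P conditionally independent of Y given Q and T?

No

We examine all 5 paths between P and Y:
Path 1: P ← D → Q → Y
  Q is a chain here and Q is conditioned on, so the path is blocked at Q.
Path 2: P ← D ← T → U ← X → Y
  T is a fork here and T is conditioned on, so the path is blocked at T.
Path 3: P ← D ← T → L → Y
  T is a fork here and T is conditioned on, so the path is blocked at T.
Path 4: P ← D ← T → Y
  T is a fork here and T is conditioned on, so the path is blocked at T.
Path 5: P ← D → Y
  D is a fork and D is not conditioned on — no node blocks this path, so it is active.
Because an active path exists, P and Y are not d-separated.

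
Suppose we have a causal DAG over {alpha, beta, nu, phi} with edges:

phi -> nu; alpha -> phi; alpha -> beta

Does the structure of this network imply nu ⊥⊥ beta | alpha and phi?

The only undirected path from nu to beta is:
Path 1: nu ← phi ← alpha → beta
  phi is a chain here and phi is conditioned on, so the path is blocked at phi.
All paths are blocked; nu ⊥ beta | {alpha, phi} holds.

Yes — nu and beta are d-separated given {alpha, phi}.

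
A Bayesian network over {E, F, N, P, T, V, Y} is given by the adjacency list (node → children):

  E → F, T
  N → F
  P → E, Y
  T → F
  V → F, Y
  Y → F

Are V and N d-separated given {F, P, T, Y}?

4 paths connect V and N; each must be blocked for d-separation to hold:
Path 1: V → F ← N
  F is a collider and F is conditioned on, which opens it — no node blocks this path, so it is active.
Path 2: V → Y ← P → E → F ← N
  P is a fork here and P is conditioned on, so the path is blocked at P.
Path 3: V → Y ← P → E → T → F ← N
  P is a fork here and P is conditioned on, so the path is blocked at P.
Path 4: V → Y → F ← N
  Y is a chain here and Y is conditioned on, so the path is blocked at Y.
At least one path is unblocked, so d-separation fails.

No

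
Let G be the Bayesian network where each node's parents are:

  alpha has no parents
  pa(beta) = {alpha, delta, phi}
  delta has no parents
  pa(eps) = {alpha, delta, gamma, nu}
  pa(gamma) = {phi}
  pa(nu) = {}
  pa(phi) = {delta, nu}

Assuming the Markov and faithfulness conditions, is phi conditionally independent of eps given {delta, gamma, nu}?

6 paths connect phi and eps; each must be blocked for d-separation to hold:
Path 1: phi → gamma → eps
  gamma is a chain here and gamma is conditioned on, so the path is blocked at gamma.
Path 2: phi → beta ← alpha → eps
  beta is a collider here and neither beta nor any of its descendants is conditioned on, so the collider stays closed — the path is blocked at beta.
Path 3: phi → beta ← delta → eps
  beta is a collider here and neither beta nor any of its descendants is conditioned on, so the collider stays closed — the path is blocked at beta.
Path 4: phi ← delta → eps
  delta is a fork here and delta is conditioned on, so the path is blocked at delta.
Path 5: phi ← delta → beta ← alpha → eps
  delta is a fork here and delta is conditioned on, so the path is blocked at delta.
Path 6: phi ← nu → eps
  nu is a fork here and nu is conditioned on, so the path is blocked at nu.
All paths are blocked; phi ⊥ eps | {delta, gamma, nu} holds.

Yes — phi and eps are d-separated given {delta, gamma, nu}.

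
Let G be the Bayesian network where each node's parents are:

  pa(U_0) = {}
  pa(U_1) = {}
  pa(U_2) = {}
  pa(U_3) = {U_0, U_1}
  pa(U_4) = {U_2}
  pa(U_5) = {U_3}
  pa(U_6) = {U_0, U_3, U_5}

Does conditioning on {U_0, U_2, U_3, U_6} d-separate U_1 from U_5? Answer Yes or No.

Yes — U_1 and U_5 are d-separated given {U_0, U_2, U_3, U_6}.

We examine all 3 paths between U_1 and U_5:
  1. U_1 → U_3 → U_6 ← U_5 — U_3:chain[blocks]; U_6:collider[open] ⇒ blocked
  2. U_1 → U_3 ← U_0 → U_6 ← U_5 — U_3:collider[open]; U_0:fork[blocks]; U_6:collider[open] ⇒ blocked
  3. U_1 → U_3 → U_5 — U_3:chain[blocks] ⇒ blocked
Since every path is blocked, d-separation holds.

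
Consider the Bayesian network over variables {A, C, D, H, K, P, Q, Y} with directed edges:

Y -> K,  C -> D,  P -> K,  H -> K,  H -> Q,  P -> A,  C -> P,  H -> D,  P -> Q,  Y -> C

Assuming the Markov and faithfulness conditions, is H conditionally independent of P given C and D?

Yes

Enumerating the 5 paths from H to P and testing each for blocking by {C, D}:
Path 1: H → D ← C ← Y → K ← P
  C is a chain here and C is conditioned on, so the path is blocked at C.
Path 2: H → D ← C → P
  C is a fork here and C is conditioned on, so the path is blocked at C.
Path 3: H → Q ← P
  Q is a collider here and neither Q nor any of its descendants is conditioned on, so the collider stays closed — the path is blocked at Q.
Path 4: H → K ← Y → C → P
  K is a collider here and neither K nor any of its descendants is conditioned on, so the collider stays closed — the path is blocked at K.
Path 5: H → K ← P
  K is a collider here and neither K nor any of its descendants is conditioned on, so the collider stays closed — the path is blocked at K.
All paths are blocked; H ⊥ P | {C, D} holds.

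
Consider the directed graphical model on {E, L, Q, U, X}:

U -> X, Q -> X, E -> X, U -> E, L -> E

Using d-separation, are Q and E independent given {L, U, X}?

No

We examine all 2 paths between Q and E:
Path 1: Q → X ← E
  X is a collider and X is conditioned on, which opens it — no node blocks this path, so it is active.
Path 2: Q → X ← U → E
  U is a fork here and U is conditioned on, so the path is blocked at U.
At least one path is unblocked, so d-separation fails.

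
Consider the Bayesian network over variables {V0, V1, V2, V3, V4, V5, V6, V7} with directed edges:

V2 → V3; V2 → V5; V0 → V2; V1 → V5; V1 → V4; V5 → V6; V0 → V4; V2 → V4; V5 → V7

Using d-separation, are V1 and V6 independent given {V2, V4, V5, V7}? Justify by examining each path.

Yes

Enumerating the 3 paths from V1 to V6 and testing each for blocking by {V2, V4, V5, V7}:
Path 1: V1 → V4 ← V0 → V2 → V5 → V6
  V2 is a chain here and V2 is conditioned on, so the path is blocked at V2.
Path 2: V1 → V4 ← V2 → V5 → V6
  V2 is a fork here and V2 is conditioned on, so the path is blocked at V2.
Path 3: V1 → V5 → V6
  V5 is a chain here and V5 is conditioned on, so the path is blocked at V5.
Every path is blocked, so V1 and V6 are d-separated given {V2, V4, V5, V7}.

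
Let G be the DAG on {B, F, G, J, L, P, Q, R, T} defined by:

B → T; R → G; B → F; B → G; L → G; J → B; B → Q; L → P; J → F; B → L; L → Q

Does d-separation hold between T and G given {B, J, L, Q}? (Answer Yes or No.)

Yes

There are 3 undirected paths between T and G; checking each against the conditioning set {B, J, L, Q}:
  1. T ← B → Q ← L → G — B:fork[blocks]; Q:collider[open]; L:fork[blocks] ⇒ blocked
  2. T ← B → L → G — B:fork[blocks]; L:chain[blocks] ⇒ blocked
  3. T ← B → G — B:fork[blocks] ⇒ blocked
All paths are blocked; T ⊥ G | {B, J, L, Q} holds.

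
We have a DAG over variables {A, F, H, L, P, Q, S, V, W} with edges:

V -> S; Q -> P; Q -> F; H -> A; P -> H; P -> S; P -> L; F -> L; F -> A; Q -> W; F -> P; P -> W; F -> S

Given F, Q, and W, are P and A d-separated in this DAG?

No — P and A are not d-separated given {F, Q, W}.

We examine all 6 paths between P and A:
Path 1: P → W ← Q → F → A
  Q is a fork here and Q is conditioned on, so the path is blocked at Q.
Path 2: P → L ← F → A
  L is a collider here and neither L nor any of its descendants is conditioned on, so the collider stays closed — the path is blocked at L.
Path 3: P → S ← F → A
  S is a collider here and neither S nor any of its descendants is conditioned on, so the collider stays closed — the path is blocked at S.
Path 4: P ← F → A
  F is a fork here and F is conditioned on, so the path is blocked at F.
Path 5: P ← Q → F → A
  Q is a fork here and Q is conditioned on, so the path is blocked at Q.
Path 6: P → H → A
  H is a chain and H is not conditioned on — no node blocks this path, so it is active.
Because an active path exists, P and A are not d-separated.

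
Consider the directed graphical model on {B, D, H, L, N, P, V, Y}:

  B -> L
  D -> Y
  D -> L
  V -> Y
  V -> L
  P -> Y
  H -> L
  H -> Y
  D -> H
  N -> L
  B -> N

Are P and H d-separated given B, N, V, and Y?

We examine all 5 paths between P and H:
  1. P → Y ← H — Y:collider[open] ⇒ active
  2. P → Y ← D → H — Y:collider[open]; D:fork[open] ⇒ active
  3. P → Y ← D → L ← H — Y:collider[open]; D:fork[open]; L:collider[blocks] ⇒ blocked
  4. P → Y ← V → L ← H — Y:collider[open]; V:fork[blocks]; L:collider[blocks] ⇒ blocked
  5. P → Y ← V → L ← D → H — Y:collider[open]; V:fork[blocks]; L:collider[blocks]; D:fork[open] ⇒ blocked
Because an active path exists, P and H are not d-separated.

No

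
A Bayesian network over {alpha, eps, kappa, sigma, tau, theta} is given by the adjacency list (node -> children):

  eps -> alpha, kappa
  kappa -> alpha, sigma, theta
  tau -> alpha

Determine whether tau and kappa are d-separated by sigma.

Enumerating the 2 paths from tau to kappa and testing each for blocking by {sigma}:
  1. tau → alpha ← eps → kappa — alpha:collider[blocks]; eps:fork[open] ⇒ blocked
  2. tau → alpha ← kappa — alpha:collider[blocks] ⇒ blocked
Since every path is blocked, d-separation holds.

Yes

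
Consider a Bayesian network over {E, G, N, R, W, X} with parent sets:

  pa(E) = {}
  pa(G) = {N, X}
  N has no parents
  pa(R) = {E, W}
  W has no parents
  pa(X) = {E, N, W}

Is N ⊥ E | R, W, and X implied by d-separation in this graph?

No — N and E are not d-separated given {R, W, X}.

Enumerating the 4 paths from N to E and testing each for blocking by {R, W, X}:
Path 1: N → G ← X ← W → R ← E
  G is a collider here and neither G nor any of its descendants is conditioned on, so the collider stays closed — the path is blocked at G.
Path 2: N → G ← X ← E
  G is a collider here and neither G nor any of its descendants is conditioned on, so the collider stays closed — the path is blocked at G.
Path 3: N → X ← W → R ← E
  W is a fork here and W is conditioned on, so the path is blocked at W.
Path 4: N → X ← E
  X is a collider and X is conditioned on, which opens it — no node blocks this path, so it is active.
Because an active path exists, N and E are not d-separated.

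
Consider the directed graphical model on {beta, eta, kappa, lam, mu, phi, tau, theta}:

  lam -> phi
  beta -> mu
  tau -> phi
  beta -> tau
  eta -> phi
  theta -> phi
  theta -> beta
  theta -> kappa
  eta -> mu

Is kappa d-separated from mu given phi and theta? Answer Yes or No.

Yes

There are 4 undirected paths between kappa and mu; checking each against the conditioning set {phi, theta}:
Path 1: kappa ← theta → phi ← eta → mu
  theta is a fork here and theta is conditioned on, so the path is blocked at theta.
Path 2: kappa ← theta → phi ← tau ← beta → mu
  theta is a fork here and theta is conditioned on, so the path is blocked at theta.
Path 3: kappa ← theta → beta → mu
  theta is a fork here and theta is conditioned on, so the path is blocked at theta.
Path 4: kappa ← theta → beta → tau → phi ← eta → mu
  theta is a fork here and theta is conditioned on, so the path is blocked at theta.
All paths are blocked; kappa ⊥ mu | {phi, theta} holds.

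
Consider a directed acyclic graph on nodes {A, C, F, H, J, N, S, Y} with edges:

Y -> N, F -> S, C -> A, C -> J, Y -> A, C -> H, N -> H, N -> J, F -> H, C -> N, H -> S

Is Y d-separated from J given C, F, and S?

We examine all 6 paths between Y and J:
Path 1: Y → N → H ← C → J
  C is a fork here and C is conditioned on, so the path is blocked at C.
Path 2: Y → N → J
  N is a chain and N is not conditioned on — no node blocks this path, so it is active.
Path 3: Y → N ← C → J
  C is a fork here and C is conditioned on, so the path is blocked at C.
Path 4: Y → A ← C → H ← N → J
  A is a collider here and neither A nor any of its descendants is conditioned on, so the collider stays closed — the path is blocked at A.
Path 5: Y → A ← C → N → J
  A is a collider here and neither A nor any of its descendants is conditioned on, so the collider stays closed — the path is blocked at A.
Path 6: Y → A ← C → J
  A is a collider here and neither A nor any of its descendants is conditioned on, so the collider stays closed — the path is blocked at A.
Because an active path exists, Y and J are not d-separated.

No — Y and J are not d-separated given {C, F, S}.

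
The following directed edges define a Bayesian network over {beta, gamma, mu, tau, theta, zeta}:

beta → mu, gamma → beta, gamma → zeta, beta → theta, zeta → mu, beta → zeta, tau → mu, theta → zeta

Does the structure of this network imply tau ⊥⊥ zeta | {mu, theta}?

No — tau and zeta are not d-separated given {mu, theta}.

4 paths connect tau and zeta; each must be blocked for d-separation to hold:
  1. tau → mu ← zeta — mu:collider[open] ⇒ active
  2. tau → mu ← beta → zeta — mu:collider[open]; beta:fork[open] ⇒ active
  3. tau → mu ← beta ← gamma → zeta — mu:collider[open]; beta:chain[open]; gamma:fork[open] ⇒ active
  4. tau → mu ← beta → theta → zeta — mu:collider[open]; beta:fork[open]; theta:chain[blocks] ⇒ blocked
Since the path tau → mu ← zeta is active, tau and zeta are not d-separated given {mu, theta}.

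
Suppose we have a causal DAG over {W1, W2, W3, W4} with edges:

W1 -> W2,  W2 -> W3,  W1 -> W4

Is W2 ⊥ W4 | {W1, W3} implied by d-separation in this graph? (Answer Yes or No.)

Yes

Only one path connects W2 and W4:
Path 1: W2 ← W1 → W4
  W1 is a fork here and W1 is conditioned on, so the path is blocked at W1.
All paths are blocked; W2 ⊥ W4 | {W1, W3} holds.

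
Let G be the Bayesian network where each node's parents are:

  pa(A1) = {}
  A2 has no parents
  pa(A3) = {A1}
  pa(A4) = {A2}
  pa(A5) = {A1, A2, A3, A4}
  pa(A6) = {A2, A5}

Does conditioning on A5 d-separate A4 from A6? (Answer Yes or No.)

We examine all 4 paths between A4 and A6:
  1. A4 ← A2 → A6 — A2:fork[open] ⇒ active
  2. A4 ← A2 → A5 → A6 — A2:fork[open]; A5:chain[blocks] ⇒ blocked
  3. A4 → A5 → A6 — A5:chain[blocks] ⇒ blocked
  4. A4 → A5 ← A2 → A6 — A5:collider[open]; A2:fork[open] ⇒ active
At least one path is unblocked, so d-separation fails.

No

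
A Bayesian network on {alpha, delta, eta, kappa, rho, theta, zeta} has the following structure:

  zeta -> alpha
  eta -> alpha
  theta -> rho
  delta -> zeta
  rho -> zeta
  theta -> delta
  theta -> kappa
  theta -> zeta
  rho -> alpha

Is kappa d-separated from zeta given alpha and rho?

No — kappa and zeta are not d-separated given {alpha, rho}.

We examine all 4 paths between kappa and zeta:
Path 1: kappa ← theta → rho → alpha ← zeta
  rho is a chain here and rho is conditioned on, so the path is blocked at rho.
Path 2: kappa ← theta → rho → zeta
  rho is a chain here and rho is conditioned on, so the path is blocked at rho.
Path 3: kappa ← theta → delta → zeta
  theta is a fork and theta is not conditioned on; delta is a chain and delta is not conditioned on — no node blocks this path, so it is active.
Path 4: kappa ← theta → zeta
  theta is a fork and theta is not conditioned on — no node blocks this path, so it is active.
Because an active path exists, kappa and zeta are not d-separated.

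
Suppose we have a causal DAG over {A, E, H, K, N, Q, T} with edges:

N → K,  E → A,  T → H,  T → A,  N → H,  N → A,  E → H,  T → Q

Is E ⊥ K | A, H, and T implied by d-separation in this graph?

No

4 paths connect E and K; each must be blocked for d-separation to hold:
Path 1: E → A ← T → H ← N → K
  T is a fork here and T is conditioned on, so the path is blocked at T.
Path 2: E → A ← N → K
  A is a collider and A is conditioned on, which opens it; N is a fork and N is not conditioned on — no node blocks this path, so it is active.
Path 3: E → H ← T → A ← N → K
  T is a fork here and T is conditioned on, so the path is blocked at T.
Path 4: E → H ← N → K
  H is a collider and H is conditioned on, which opens it; N is a fork and N is not conditioned on — no node blocks this path, so it is active.
Since the path E → A ← N → K is active, E and K are not d-separated given {A, H, T}.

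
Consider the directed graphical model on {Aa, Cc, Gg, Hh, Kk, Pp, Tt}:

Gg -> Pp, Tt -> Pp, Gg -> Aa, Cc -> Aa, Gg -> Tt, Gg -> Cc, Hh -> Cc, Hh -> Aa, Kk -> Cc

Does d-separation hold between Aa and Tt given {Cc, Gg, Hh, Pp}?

We examine all 6 paths between Aa and Tt:
  1. Aa ← Gg → Tt — Gg:fork[blocks] ⇒ blocked
  2. Aa ← Gg → Pp ← Tt — Gg:fork[blocks]; Pp:collider[open] ⇒ blocked
  3. Aa ← Cc ← Gg → Tt — Cc:chain[blocks]; Gg:fork[blocks] ⇒ blocked
  4. Aa ← Cc ← Gg → Pp ← Tt — Cc:chain[blocks]; Gg:fork[blocks]; Pp:collider[open] ⇒ blocked
  5. Aa ← Hh → Cc ← Gg → Tt — Hh:fork[blocks]; Cc:collider[open]; Gg:fork[blocks] ⇒ blocked
  6. Aa ← Hh → Cc ← Gg → Pp ← Tt — Hh:fork[blocks]; Cc:collider[open]; Gg:fork[blocks]; Pp:collider[open] ⇒ blocked
Since every path is blocked, d-separation holds.

Yes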